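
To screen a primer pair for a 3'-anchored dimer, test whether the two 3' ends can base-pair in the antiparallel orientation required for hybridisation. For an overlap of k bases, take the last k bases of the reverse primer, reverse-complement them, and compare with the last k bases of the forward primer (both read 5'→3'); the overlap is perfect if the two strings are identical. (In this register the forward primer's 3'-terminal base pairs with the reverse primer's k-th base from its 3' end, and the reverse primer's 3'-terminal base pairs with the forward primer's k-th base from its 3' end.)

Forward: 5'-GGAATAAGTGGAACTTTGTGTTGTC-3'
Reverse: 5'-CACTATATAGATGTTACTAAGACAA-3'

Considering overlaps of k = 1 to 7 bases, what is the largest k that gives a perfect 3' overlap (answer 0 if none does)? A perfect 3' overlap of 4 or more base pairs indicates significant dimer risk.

Last 7 bases (5'→3') — forward …TGTTGTC, reverse …AAGACAA.
Reverse complement of the reverse primer's last 7 bases: TTGTCTT; its first k bases are the reverse complement of the reverse primer's last k bases, so a perfect k-base overlap needs the forward primer's last k bases to equal them.
Comparing (forward last k vs required): k=1: C vs T ✗; k=2: TC vs TT ✗; k=3: GTC vs TTG ✗; k=4: TGTC vs TTGT ✗; k=5: TTGTC vs TTGTC ✓; k=6: GTTGTC vs TTGTCT ✗; k=7: TGTTGTC vs TTGTCTT ✗.
Only k = 5 is perfect, so the longest perfect 3' overlap is 5.

Longest perfect overlap: 5 complementary base pairs; significant dimer risk (threshold 4).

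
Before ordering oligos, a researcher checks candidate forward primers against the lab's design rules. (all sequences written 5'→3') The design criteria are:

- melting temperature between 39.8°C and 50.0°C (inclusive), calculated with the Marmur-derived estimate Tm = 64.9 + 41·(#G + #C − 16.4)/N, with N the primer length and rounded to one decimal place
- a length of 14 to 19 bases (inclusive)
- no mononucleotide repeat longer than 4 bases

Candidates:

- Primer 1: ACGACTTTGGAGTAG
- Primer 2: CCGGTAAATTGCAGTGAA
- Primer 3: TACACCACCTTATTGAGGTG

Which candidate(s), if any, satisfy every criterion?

Primer 1 (15 nt, A=4 T=4 G=5 C=2): Tm = 64.9 + 41·(7 − 16.4)/15 = 39.2°C, outside 39.8–50.0°C ✗; length 15 ✓; longest run = 3 ✓ — fails.
Primer 2 (18 nt, A=6 T=4 G=5 C=3): Tm = 64.9 + 41·(8 − 16.4)/18 = 45.8°C ✓; length 18 ✓; longest run = 3 ✓ — passes.
Primer 3 (20 nt, A=5 T=6 G=4 C=5): Tm = 64.9 + 41·(9 − 16.4)/20 = 49.7°C ✓; length 20, outside 14–19 ✗; longest run = 2 ✓ — fails.

Primer 2 only.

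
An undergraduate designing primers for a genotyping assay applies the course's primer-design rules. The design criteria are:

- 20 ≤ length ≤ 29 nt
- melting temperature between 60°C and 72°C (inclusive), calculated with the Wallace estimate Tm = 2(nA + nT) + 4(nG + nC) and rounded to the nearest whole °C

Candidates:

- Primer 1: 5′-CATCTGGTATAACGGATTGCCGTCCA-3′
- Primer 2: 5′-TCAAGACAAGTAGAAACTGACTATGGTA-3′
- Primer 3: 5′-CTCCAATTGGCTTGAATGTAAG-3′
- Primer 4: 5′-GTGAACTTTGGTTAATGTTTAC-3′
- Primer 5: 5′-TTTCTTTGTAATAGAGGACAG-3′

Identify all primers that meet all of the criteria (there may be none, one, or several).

Primer 3 only.

Primer 1 (26 nt, A=6 T=7 G=6 C=7): length 26 ✓; Tm = 2·13 + 4·13 = 78°C, outside 60–72°C ✗ — fails.
Primer 2 (28 nt, A=12 T=6 G=6 C=4): length 28 ✓; Tm = 2·18 + 4·10 = 76°C, outside 60–72°C ✗ — fails.
Primer 3 (22 nt, A=6 T=7 G=5 C=4): length 22 ✓; Tm = 2·13 + 4·9 = 62°C ✓ — passes.
Primer 4 (22 nt, A=5 T=10 G=5 C=2): length 22 ✓; Tm = 2·15 + 4·7 = 58°C, outside 60–72°C ✗ — fails.
Primer 5 (21 nt, A=6 T=8 G=5 C=2): length 21 ✓; Tm = 2·14 + 4·7 = 56°C, outside 60–72°C ✗ — fails.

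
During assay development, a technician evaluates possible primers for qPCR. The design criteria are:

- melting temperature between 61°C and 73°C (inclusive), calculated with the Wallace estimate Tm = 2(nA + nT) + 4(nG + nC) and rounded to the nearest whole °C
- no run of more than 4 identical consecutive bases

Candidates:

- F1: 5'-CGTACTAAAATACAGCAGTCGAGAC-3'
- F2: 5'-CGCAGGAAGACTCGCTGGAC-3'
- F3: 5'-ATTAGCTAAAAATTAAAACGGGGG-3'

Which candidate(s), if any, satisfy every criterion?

F1 (25 nt, A=10 T=4 G=5 C=6): Tm = 2·14 + 4·11 = 72°C ✓; longest run = 4 ✓ — passes.
F2 (20 nt, A=5 T=2 G=7 C=6): Tm = 2·7 + 4·13 = 66°C ✓; longest run = 2 ✓ — passes.
F3 (24 nt, A=11 T=5 G=6 C=2): Tm = 2·16 + 4·8 = 64°C ✓; longest run = 5, exceeds 4 ✗ — fails.

F1 and F2.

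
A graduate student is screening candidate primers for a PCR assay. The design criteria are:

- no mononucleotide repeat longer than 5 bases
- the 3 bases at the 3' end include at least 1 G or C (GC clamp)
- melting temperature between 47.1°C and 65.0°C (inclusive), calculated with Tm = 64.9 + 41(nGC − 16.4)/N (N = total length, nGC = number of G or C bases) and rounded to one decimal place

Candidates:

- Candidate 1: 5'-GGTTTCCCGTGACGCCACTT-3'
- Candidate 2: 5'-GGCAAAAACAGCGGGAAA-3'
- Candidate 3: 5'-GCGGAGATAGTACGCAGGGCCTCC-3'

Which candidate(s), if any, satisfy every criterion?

Candidate 1 and Candidate 3.

Candidate 1 (20 nt, A=2 T=6 G=5 C=7): longest run = 3 ✓; 3' end CTT has 1 G/C ✓; Tm = 64.9 + 41·(12 − 16.4)/20 = 55.9°C ✓ — passes.
Candidate 2 (18 nt, A=9 T=0 G=6 C=3): longest run = 5 ✓; 3' end AAA has 0 G/C, need ≥1 ✗; Tm = 64.9 + 41·(9 − 16.4)/18 = 48.0°C ✓ — fails.
Candidate 3 (24 nt, A=5 T=3 G=9 C=7): longest run = 3 ✓; 3' end TCC has 2 G/C ✓; Tm = 64.9 + 41·(16 − 16.4)/24 = 64.2°C ✓ — passes.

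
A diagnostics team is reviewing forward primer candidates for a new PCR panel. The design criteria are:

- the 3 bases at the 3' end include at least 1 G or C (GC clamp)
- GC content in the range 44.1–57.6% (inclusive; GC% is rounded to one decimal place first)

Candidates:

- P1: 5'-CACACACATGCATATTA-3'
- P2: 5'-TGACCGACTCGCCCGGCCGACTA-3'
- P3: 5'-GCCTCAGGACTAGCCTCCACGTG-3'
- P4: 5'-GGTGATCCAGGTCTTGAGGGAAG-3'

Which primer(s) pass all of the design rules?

P1 (17 nt, A=7 T=4 G=1 C=5): 3' end TTA has 0 G/C, need ≥1 ✗; GC 6/17 = 35.3%, outside 44.1–57.6% ✗ — fails.
P2 (23 nt, A=4 T=3 G=6 C=10): 3' end CTA has 1 G/C ✓; GC 16/23 = 69.6%, outside 44.1–57.6% ✗ — fails.
P3 (23 nt, A=4 T=4 G=6 C=9): 3' end GTG has 2 G/C ✓; GC 15/23 = 65.2%, outside 44.1–57.6% ✗ — fails.
P4 (23 nt, A=5 T=5 G=10 C=3): 3' end AAG has 1 G/C ✓; GC 13/23 = 56.5% ✓ — passes.

P4 only.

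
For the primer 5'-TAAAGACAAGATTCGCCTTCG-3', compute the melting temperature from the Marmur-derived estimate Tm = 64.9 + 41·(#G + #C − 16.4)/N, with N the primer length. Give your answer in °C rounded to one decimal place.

50.5°C

Base counts: A=7, T=5, G=4, C=5; G+C = 9, N = 21.
Tm = 64.9 + 41·(9 − 16.4)/21 = 64.9 + -303.40/21 = 50.5°C.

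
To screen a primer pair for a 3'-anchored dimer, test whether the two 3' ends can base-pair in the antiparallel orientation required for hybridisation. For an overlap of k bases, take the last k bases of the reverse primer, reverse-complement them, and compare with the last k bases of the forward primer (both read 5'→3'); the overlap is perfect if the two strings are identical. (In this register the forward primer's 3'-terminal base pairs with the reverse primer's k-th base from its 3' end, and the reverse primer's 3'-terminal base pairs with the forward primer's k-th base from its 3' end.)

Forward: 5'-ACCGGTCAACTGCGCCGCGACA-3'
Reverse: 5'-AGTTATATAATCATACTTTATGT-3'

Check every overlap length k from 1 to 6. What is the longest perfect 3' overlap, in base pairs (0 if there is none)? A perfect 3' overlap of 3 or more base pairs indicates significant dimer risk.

Longest perfect overlap: 3 complementary base pairs; significant dimer risk (threshold 3).

Last 6 bases (5'→3') — forward …GCGACA, reverse …TTATGT.
Reverse complement of the reverse primer's last 6 bases: ACATAA; its first k bases are the reverse complement of the reverse primer's last k bases, so a perfect k-base overlap needs the forward primer's last k bases to equal them.
Comparing (forward last k vs required): k=1: A vs A ✓; k=2: CA vs AC ✗; k=3: ACA vs ACA ✓; k=4: GACA vs ACAT ✗; k=5: CGACA vs ACATA ✗; k=6: GCGACA vs ACATAA ✗.
Perfect overlaps at k = 1, 3; the largest is 3.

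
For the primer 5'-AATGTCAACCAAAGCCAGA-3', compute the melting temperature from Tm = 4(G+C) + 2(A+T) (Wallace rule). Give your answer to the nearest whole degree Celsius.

Base counts: A=9, T=2, G=3, C=5 (length 19).
Tm = 2·(9+2) + 4·(3+5) = 2·11 + 4·8 = 22 + 32 = 54°C.

54°C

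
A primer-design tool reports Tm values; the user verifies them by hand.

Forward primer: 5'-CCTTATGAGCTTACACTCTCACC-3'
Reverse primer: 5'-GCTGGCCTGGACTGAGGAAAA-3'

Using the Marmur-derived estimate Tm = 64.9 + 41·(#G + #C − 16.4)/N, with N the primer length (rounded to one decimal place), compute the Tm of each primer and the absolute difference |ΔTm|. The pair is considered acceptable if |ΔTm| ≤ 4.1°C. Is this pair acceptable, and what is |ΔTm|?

Forward: G+C = 11, N = 23 → Tm = 64.9 + 41·(11 − 16.4)/23 = 55.3°C.
Reverse: G+C = 12, N = 21 → Tm = 64.9 + 41·(12 − 16.4)/21 = 56.3°C.
|ΔTm| = |55.3 − 56.3| = 1.0°C, ≤ 4.1°C.

|ΔTm| = 1.0°C; the pair is acceptable.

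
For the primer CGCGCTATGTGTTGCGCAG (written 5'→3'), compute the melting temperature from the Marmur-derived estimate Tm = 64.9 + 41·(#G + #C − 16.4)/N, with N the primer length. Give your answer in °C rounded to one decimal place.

Base counts: A=2, T=5, G=7, C=5; G+C = 12, N = 19.
Tm = 64.9 + 41·(12 − 16.4)/19 = 64.9 + -180.40/19 = 55.4°C.

55.4°C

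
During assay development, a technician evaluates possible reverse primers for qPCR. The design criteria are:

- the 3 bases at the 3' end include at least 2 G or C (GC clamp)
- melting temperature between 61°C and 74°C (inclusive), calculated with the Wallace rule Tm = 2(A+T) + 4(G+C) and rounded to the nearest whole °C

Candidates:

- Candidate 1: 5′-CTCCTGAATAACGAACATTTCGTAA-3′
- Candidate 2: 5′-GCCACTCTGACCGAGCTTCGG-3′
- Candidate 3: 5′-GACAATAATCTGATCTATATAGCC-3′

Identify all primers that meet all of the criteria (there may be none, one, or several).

Candidate 1 (25 nt, A=9 T=7 G=3 C=6): 3' end TAA has 0 G/C, need ≥2 ✗; Tm = 2·16 + 4·9 = 68°C ✓ — fails.
Candidate 2 (21 nt, A=3 T=4 G=6 C=8): 3' end CGG has 3 G/C ✓; Tm = 2·7 + 4·14 = 70°C ✓ — passes.
Candidate 3 (24 nt, A=9 T=7 G=3 C=5): 3' end GCC has 3 G/C ✓; Tm = 2·16 + 4·8 = 64°C ✓ — passes.

Candidate 2 and Candidate 3.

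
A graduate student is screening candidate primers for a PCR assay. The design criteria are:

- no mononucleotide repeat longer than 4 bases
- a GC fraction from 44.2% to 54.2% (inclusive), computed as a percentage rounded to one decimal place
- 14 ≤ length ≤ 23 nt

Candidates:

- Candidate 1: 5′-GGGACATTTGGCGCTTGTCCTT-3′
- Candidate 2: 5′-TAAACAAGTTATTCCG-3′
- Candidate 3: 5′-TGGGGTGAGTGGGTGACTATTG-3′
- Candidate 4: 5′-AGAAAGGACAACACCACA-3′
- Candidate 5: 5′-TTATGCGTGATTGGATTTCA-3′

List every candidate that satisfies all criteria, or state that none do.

Candidate 1 (22 nt, A=2 T=8 G=7 C=5): longest run = 3 ✓; GC 12/22 = 54.5%, outside 44.2–54.2% ✗; length 22 ✓ — fails.
Candidate 2 (16 nt, A=6 T=5 G=2 C=3): longest run = 3 ✓; GC 5/16 = 31.3%, outside 44.2–54.2% ✗; length 16 ✓ — fails.
Candidate 3 (22 nt, A=3 T=7 G=11 C=1): longest run = 4 ✓; GC 12/22 = 54.5%, outside 44.2–54.2% ✗; length 22 ✓ — fails.
Candidate 4 (18 nt, A=10 T=0 G=3 C=5): longest run = 3 ✓; GC 8/18 = 44.4% ✓; length 18 ✓ — passes.
Candidate 5 (20 nt, A=4 T=9 G=5 C=2): longest run = 3 ✓; GC 7/20 = 35.0%, outside 44.2–54.2% ✗; length 20 ✓ — fails.

Candidate 4 only.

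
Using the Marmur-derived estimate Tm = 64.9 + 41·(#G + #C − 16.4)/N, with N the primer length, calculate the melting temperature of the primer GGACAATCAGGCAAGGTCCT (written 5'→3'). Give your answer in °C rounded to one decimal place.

53.8°C

Base counts: A=6, T=3, G=6, C=5; G+C = 11, N = 20.
Tm = 64.9 + 41·(11 − 16.4)/20 = 64.9 + -221.40/20 = 53.8°C.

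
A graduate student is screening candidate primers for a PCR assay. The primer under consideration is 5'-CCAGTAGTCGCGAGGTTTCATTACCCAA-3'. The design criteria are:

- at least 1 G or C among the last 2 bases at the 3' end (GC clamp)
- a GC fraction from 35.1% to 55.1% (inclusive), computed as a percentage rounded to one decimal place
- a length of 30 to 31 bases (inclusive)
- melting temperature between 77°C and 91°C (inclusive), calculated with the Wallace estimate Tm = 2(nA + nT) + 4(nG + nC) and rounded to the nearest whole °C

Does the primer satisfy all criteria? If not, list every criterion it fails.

Fails: GC clamp, length.

Base counts: A=7, T=7, G=6, C=8 (length 28).
GC clamp: 3' end AA has 0 G/C, need ≥1 ✗
GC content: GC 14/28 = 50.0% ✓
length: length 28, outside 30–31 ✗
Tm: Tm = 2·14 + 4·14 = 84°C ✓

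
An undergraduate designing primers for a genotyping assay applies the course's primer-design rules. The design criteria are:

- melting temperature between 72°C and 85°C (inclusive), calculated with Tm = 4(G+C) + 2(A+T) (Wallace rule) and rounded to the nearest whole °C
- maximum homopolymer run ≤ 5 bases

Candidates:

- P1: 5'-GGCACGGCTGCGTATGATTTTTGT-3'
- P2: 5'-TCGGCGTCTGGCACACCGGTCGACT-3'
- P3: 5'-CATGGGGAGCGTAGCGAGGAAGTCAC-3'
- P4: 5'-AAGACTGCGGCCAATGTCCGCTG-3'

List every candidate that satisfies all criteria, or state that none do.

P1, P2, P3 and P4.

P1 (24 nt, A=3 T=9 G=8 C=4): Tm = 2·12 + 4·12 = 72°C ✓; longest run = 5 ✓ — passes.
P2 (25 nt, A=3 T=5 G=8 C=9): Tm = 2·8 + 4·17 = 84°C ✓; longest run = 2 ✓ — passes.
P3 (26 nt, A=7 T=3 G=11 C=5): Tm = 2·10 + 4·16 = 84°C ✓; longest run = 4 ✓ — passes.
P4 (23 nt, A=5 T=4 G=7 C=7): Tm = 2·9 + 4·14 = 74°C ✓; longest run = 2 ✓ — passes.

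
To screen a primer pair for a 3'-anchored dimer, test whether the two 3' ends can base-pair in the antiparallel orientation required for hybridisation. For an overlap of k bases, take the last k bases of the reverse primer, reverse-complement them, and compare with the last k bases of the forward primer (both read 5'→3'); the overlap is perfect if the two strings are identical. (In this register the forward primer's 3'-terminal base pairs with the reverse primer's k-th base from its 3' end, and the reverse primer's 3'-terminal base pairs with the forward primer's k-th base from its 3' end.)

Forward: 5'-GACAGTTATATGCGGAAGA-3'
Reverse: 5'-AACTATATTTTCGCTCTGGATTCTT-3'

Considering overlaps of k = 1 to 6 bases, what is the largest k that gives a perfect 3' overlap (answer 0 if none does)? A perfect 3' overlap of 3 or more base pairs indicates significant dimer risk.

Last 6 bases (5'→3') — forward …GGAAGA, reverse …ATTCTT.
Reverse complement of the reverse primer's last 6 bases: AAGAAT; its first k bases are the reverse complement of the reverse primer's last k bases, so a perfect k-base overlap needs the forward primer's last k bases to equal them.
Comparing (forward last k vs required): k=1: A vs A ✓; k=2: GA vs AA ✗; k=3: AGA vs AAG ✗; k=4: AAGA vs AAGA ✓; k=5: GAAGA vs AAGAA ✗; k=6: GGAAGA vs AAGAAT ✗.
Perfect overlaps at k = 1, 4; the largest is 4.

Longest perfect overlap: 4 complementary base pairs; significant dimer risk (threshold 3).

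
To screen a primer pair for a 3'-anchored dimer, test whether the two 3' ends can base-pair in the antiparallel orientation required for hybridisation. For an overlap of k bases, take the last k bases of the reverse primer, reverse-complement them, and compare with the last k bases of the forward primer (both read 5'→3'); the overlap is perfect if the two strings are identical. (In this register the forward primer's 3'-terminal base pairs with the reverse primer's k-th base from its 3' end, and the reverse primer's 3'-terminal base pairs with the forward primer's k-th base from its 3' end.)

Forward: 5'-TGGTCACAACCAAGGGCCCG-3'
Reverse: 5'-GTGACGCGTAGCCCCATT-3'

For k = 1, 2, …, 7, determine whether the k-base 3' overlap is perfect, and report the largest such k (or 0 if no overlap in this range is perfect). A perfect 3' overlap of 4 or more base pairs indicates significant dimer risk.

Last 7 bases (5'→3') — forward …GGGCCCG, reverse …CCCCATT.
Reverse complement of the reverse primer's last 7 bases: AATGGGG; its first k bases are the reverse complement of the reverse primer's last k bases, so a perfect k-base overlap needs the forward primer's last k bases to equal them.
Comparing (forward last k vs required): k=1: G vs A ✗; k=2: CG vs AA ✗; k=3: CCG vs AAT ✗; k=4: CCCG vs AATG ✗; k=5: GCCCG vs AATGG ✗; k=6: GGCCCG vs AATGGG ✗; k=7: GGGCCCG vs AATGGGG ✗.
No overlap length from 1 to 7 is perfect, so the longest perfect 3' overlap is 0.

Longest perfect overlap: 0 complementary base pairs; below the dimer-risk threshold (threshold 4).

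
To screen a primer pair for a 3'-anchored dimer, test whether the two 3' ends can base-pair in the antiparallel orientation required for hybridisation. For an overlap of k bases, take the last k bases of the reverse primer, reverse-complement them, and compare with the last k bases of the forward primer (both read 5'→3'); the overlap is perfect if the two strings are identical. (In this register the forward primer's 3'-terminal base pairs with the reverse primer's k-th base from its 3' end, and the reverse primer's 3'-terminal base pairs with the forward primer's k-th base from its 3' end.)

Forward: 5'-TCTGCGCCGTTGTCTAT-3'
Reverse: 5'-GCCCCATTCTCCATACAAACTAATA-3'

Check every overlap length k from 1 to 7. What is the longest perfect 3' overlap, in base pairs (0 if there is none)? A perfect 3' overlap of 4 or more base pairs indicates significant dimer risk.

Last 7 bases (5'→3') — forward …TGTCTAT, reverse …ACTAATA.
Reverse complement of the reverse primer's last 7 bases: TATTAGT; its first k bases are the reverse complement of the reverse primer's last k bases, so a perfect k-base overlap needs the forward primer's last k bases to equal them.
Comparing (forward last k vs required): k=1: T vs T ✓; k=2: AT vs TA ✗; k=3: TAT vs TAT ✓; k=4: CTAT vs TATT ✗; k=5: TCTAT vs TATTA ✗; k=6: GTCTAT vs TATTAG ✗; k=7: TGTCTAT vs TATTAGT ✗.
Perfect overlaps at k = 1, 3; the largest is 3.

Longest perfect overlap: 3 complementary base pairs; below the dimer-risk threshold (threshold 4).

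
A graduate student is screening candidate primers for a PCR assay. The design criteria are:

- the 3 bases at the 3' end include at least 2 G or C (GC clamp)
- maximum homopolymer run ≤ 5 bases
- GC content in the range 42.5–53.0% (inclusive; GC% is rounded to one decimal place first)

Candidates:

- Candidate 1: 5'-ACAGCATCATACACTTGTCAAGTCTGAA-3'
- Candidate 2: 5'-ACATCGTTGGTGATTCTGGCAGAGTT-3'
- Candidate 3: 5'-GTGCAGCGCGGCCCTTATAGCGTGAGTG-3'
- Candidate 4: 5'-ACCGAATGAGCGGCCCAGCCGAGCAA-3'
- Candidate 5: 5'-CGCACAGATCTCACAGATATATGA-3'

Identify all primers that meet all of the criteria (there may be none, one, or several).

Candidate 1 (28 nt, A=10 T=7 G=4 C=7): 3' end GAA has 1 G/C, need ≥2 ✗; longest run = 2 ✓; GC 11/28 = 39.3%, outside 42.5–53.0% ✗ — fails.
Candidate 2 (26 nt, A=5 T=9 G=8 C=4): 3' end GTT has 1 G/C, need ≥2 ✗; longest run = 2 ✓; GC 12/26 = 46.2% ✓ — fails.
Candidate 3 (28 nt, A=4 T=6 G=11 C=7): 3' end GTG has 2 G/C ✓; longest run = 3 ✓; GC 18/28 = 64.3%, outside 42.5–53.0% ✗ — fails.
Candidate 4 (26 nt, A=8 T=1 G=8 C=9): 3' end CAA has 1 G/C, need ≥2 ✗; longest run = 3 ✓; GC 17/26 = 65.4%, outside 42.5–53.0% ✗ — fails.
Candidate 5 (24 nt, A=9 T=5 G=4 C=6): 3' end TGA has 1 G/C, need ≥2 ✗; longest run = 1 ✓; GC 10/24 = 41.7%, outside 42.5–53.0% ✗ — fails.

None of the candidates satisfy all criteria.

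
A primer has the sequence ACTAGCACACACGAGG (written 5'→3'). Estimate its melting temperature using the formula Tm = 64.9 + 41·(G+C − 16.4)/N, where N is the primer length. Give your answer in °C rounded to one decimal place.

Base counts: A=6, T=1, G=4, C=5; G+C = 9, N = 16.
Tm = 64.9 + 41·(9 − 16.4)/16 = 64.9 + -303.40/16 = 45.9°C.

45.9°C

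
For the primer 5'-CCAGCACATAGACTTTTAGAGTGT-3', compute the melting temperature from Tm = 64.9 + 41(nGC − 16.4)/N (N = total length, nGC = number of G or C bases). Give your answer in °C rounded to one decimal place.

54.0°C

Base counts: A=7, T=7, G=5, C=5; G+C = 10, N = 24.
Tm = 64.9 + 41·(10 − 16.4)/24 = 64.9 + -262.40/24 = 54.0°C.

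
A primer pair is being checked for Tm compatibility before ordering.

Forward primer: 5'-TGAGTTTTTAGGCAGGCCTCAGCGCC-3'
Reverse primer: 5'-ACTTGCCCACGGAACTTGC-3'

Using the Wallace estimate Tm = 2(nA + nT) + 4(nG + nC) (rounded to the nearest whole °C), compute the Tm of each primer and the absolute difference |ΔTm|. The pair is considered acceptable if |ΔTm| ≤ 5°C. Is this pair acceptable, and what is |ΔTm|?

|ΔTm| = 22°C; the pair is not acceptable.

Forward: A=4 T=7 G=8 C=7 → Tm = 2·11 + 4·15 = 82°C.
Reverse: A=4 T=4 G=4 C=7 → Tm = 2·8 + 4·11 = 60°C.
|ΔTm| = |82 − 60| = 22°C, > 5°C.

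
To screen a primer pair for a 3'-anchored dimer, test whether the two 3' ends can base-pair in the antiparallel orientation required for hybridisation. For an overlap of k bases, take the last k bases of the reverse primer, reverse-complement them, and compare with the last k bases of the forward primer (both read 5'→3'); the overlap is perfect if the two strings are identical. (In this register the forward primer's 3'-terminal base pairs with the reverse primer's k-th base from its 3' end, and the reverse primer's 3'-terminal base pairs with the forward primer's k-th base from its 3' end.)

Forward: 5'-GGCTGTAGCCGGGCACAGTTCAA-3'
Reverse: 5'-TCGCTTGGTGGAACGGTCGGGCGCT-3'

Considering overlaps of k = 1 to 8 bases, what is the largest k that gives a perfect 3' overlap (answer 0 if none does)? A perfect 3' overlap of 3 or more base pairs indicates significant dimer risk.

Longest perfect overlap: 1 complementary base pair; below the dimer-risk threshold (threshold 3).

Last 8 bases (5'→3') — forward …CAGTTCAA, reverse …CGGGCGCT.
Reverse complement of the reverse primer's last 8 bases: AGCGCCCG; its first k bases are the reverse complement of the reverse primer's last k bases, so a perfect k-base overlap needs the forward primer's last k bases to equal them.
Comparing (forward last k vs required): k=1: A vs A ✓; k=2: AA vs AG ✗; k=3: CAA vs AGC ✗; k=4: TCAA vs AGCG ✗; k=5: TTCAA vs AGCGC ✗; k=6: GTTCAA vs AGCGCC ✗; k=7: AGTTCAA vs AGCGCCC ✗; k=8: CAGTTCAA vs AGCGCCCG ✗.
Only k = 1 is perfect, so the longest perfect 3' overlap is 1.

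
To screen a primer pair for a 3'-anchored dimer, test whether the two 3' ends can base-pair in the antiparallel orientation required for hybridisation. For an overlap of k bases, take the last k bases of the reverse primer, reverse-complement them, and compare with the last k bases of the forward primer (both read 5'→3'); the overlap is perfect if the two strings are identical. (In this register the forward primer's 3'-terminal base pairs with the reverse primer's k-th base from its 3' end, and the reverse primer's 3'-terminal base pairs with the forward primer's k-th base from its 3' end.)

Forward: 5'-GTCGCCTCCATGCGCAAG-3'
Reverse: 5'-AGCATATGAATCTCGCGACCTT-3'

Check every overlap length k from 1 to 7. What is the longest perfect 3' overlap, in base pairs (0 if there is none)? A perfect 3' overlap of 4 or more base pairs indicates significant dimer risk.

Last 7 bases (5'→3') — forward …GCGCAAG, reverse …CGACCTT.
Reverse complement of the reverse primer's last 7 bases: AAGGTCG; its first k bases are the reverse complement of the reverse primer's last k bases, so a perfect k-base overlap needs the forward primer's last k bases to equal them.
Comparing (forward last k vs required): k=1: G vs A ✗; k=2: AG vs AA ✗; k=3: AAG vs AAG ✓; k=4: CAAG vs AAGG ✗; k=5: GCAAG vs AAGGT ✗; k=6: CGCAAG vs AAGGTC ✗; k=7: GCGCAAG vs AAGGTCG ✗.
Only k = 3 is perfect, so the longest perfect 3' overlap is 3.

Longest perfect overlap: 3 complementary base pairs; below the dimer-risk threshold (threshold 4).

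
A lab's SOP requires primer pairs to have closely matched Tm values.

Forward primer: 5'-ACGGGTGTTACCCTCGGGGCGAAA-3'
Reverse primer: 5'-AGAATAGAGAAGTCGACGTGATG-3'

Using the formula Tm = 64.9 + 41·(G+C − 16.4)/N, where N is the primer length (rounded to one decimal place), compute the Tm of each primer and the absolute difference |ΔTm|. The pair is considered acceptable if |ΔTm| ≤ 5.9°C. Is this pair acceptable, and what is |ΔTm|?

Forward: G+C = 15, N = 24 → Tm = 64.9 + 41·(15 − 16.4)/24 = 62.5°C.
Reverse: G+C = 10, N = 23 → Tm = 64.9 + 41·(10 − 16.4)/23 = 53.5°C.
|ΔTm| = |62.5 − 53.5| = 9.0°C, > 5.9°C.

|ΔTm| = 9.0°C; the pair is not acceptable.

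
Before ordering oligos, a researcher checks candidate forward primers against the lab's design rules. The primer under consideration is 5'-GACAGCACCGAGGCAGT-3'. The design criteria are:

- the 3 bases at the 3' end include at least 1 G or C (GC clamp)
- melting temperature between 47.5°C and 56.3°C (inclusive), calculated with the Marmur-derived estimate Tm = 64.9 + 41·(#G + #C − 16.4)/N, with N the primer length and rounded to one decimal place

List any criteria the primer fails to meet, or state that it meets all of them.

Meets all criteria.

Base counts: A=5, T=1, G=6, C=5 (length 17).
GC clamp: 3' end AGT has 1 G/C ✓
Tm: Tm = 64.9 + 41·(11 − 16.4)/17 = 51.9°C ✓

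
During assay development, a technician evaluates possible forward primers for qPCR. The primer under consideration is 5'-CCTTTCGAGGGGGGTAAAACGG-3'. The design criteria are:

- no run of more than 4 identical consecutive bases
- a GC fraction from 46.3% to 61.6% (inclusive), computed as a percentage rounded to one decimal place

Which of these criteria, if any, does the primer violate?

Fails: homopolymer run.

Base counts: A=5, T=4, G=9, C=4 (length 22).
homopolymer run: longest run = 6, exceeds 4 ✗
GC content: GC 13/22 = 59.1% ✓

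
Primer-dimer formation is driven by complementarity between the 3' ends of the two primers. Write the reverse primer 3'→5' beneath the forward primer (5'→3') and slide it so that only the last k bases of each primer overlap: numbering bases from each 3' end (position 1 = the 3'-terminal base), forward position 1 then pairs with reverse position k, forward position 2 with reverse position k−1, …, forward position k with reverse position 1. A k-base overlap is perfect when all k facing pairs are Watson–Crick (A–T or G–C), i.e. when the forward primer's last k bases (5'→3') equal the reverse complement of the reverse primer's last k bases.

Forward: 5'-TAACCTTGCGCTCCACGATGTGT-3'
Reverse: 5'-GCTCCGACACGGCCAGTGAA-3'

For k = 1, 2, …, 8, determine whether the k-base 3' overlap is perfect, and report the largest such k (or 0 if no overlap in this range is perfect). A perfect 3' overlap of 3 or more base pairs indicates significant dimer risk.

Longest perfect overlap: 1 complementary base pair; below the dimer-risk threshold (threshold 3).

Last 8 bases (5'→3') — forward …CGATGTGT, reverse …CCAGTGAA.
Reverse complement of the reverse primer's last 8 bases: TTCACTGG; its first k bases are the reverse complement of the reverse primer's last k bases, so a perfect k-base overlap needs the forward primer's last k bases to equal them.
Comparing (forward last k vs required): k=1: T vs T ✓; k=2: GT vs TT ✗; k=3: TGT vs TTC ✗; k=4: GTGT vs TTCA ✗; k=5: TGTGT vs TTCAC ✗; k=6: ATGTGT vs TTCACT ✗; k=7: GATGTGT vs TTCACTG ✗; k=8: CGATGTGT vs TTCACTGG ✗.
Only k = 1 is perfect, so the longest perfect 3' overlap is 1.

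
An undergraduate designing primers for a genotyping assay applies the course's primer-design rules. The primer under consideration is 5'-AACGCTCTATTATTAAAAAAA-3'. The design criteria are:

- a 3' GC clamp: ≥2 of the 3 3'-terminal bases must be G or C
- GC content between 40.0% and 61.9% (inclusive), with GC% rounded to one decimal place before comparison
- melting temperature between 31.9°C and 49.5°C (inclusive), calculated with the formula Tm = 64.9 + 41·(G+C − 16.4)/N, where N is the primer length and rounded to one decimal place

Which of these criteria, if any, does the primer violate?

Base counts: A=11, T=6, G=1, C=3 (length 21).
GC clamp: 3' end AAA has 0 G/C, need ≥2 ✗
GC content: GC 4/21 = 19.0%, outside 40.0–61.9% ✗
Tm: Tm = 64.9 + 41·(4 − 16.4)/21 = 40.7°C ✓

Fails: GC clamp, GC content.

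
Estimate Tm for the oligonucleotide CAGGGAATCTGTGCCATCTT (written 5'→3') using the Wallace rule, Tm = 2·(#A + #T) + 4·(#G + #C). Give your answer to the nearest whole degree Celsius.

60°C

Base counts: A=4, T=6, G=5, C=5 (length 20).
Tm = 2·(4+6) + 4·(5+5) = 2·10 + 4·10 = 20 + 40 = 60°C.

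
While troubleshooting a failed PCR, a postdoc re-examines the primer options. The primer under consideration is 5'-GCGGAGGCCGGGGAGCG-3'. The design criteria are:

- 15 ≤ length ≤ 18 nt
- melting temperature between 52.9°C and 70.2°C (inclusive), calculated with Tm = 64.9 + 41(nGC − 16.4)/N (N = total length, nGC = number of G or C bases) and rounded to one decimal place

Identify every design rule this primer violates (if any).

Base counts: A=2, T=0, G=11, C=4 (length 17).
length: length 17 ✓
Tm: Tm = 64.9 + 41·(15 − 16.4)/17 = 61.5°C ✓

Meets all criteria.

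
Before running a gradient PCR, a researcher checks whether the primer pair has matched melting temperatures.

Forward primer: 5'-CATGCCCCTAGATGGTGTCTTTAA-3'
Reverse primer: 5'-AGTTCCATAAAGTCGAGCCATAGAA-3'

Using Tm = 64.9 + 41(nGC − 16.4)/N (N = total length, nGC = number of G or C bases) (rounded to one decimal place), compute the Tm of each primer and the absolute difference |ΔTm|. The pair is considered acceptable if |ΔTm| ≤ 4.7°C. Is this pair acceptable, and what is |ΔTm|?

Forward: G+C = 11, N = 24 → Tm = 64.9 + 41·(11 − 16.4)/24 = 55.7°C.
Reverse: G+C = 10, N = 25 → Tm = 64.9 + 41·(10 − 16.4)/25 = 54.4°C.
|ΔTm| = |55.7 − 54.4| = 1.3°C, ≤ 4.7°C.

|ΔTm| = 1.3°C; the pair is acceptable.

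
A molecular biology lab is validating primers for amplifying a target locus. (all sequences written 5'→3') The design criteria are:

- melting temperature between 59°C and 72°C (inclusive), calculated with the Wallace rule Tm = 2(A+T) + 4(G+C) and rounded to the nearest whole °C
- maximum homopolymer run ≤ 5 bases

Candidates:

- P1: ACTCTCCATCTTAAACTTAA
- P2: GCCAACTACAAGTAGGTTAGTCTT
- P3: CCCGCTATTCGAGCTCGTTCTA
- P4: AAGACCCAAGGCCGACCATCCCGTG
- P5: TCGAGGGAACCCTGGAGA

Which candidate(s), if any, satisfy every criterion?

P1 (20 nt, A=7 T=7 G=0 C=6): Tm = 2·14 + 4·6 = 52°C, outside 59–72°C ✗; longest run = 3 ✓ — fails.
P2 (24 nt, A=7 T=7 G=5 C=5): Tm = 2·14 + 4·10 = 68°C ✓; longest run = 2 ✓ — passes.
P3 (22 nt, A=3 T=7 G=4 C=8): Tm = 2·10 + 4·12 = 68°C ✓; longest run = 3 ✓ — passes.
P4 (25 nt, A=7 T=2 G=6 C=10): Tm = 2·9 + 4·16 = 82°C, outside 59–72°C ✗; longest run = 3 ✓ — fails.
P5 (18 nt, A=5 T=2 G=7 C=4): Tm = 2·7 + 4·11 = 58°C, outside 59–72°C ✗; longest run = 3 ✓ — fails.

P2 and P3.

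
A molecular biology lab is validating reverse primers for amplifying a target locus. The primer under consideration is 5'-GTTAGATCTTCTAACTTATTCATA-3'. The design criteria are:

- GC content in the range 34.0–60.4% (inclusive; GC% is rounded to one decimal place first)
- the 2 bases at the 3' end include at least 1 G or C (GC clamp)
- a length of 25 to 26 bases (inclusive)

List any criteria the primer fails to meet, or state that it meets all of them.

Fails: GC content, GC clamp, length.

Base counts: A=7, T=11, G=2, C=4 (length 24).
GC content: GC 6/24 = 25.0%, outside 34.0–60.4% ✗
GC clamp: 3' end TA has 0 G/C, need ≥1 ✗
length: length 24, outside 25–26 ✗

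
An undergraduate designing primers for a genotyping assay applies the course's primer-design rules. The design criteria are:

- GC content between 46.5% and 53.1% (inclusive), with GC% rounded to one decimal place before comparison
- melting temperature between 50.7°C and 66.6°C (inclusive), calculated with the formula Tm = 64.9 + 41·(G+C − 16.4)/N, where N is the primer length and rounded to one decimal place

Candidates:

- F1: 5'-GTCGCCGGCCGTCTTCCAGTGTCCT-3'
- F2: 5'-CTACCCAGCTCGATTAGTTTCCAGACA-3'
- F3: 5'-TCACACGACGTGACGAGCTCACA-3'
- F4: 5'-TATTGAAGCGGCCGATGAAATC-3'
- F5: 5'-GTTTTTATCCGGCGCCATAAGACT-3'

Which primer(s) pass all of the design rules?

F2 only.

F1 (25 nt, A=1 T=7 G=7 C=10): GC 17/25 = 68.0%, outside 46.5–53.1% ✗; Tm = 64.9 + 41·(17 − 16.4)/25 = 65.9°C ✓ — fails.
F2 (27 nt, A=7 T=7 G=4 C=9): GC 13/27 = 48.1% ✓; Tm = 64.9 + 41·(13 − 16.4)/27 = 59.7°C ✓ — passes.
F3 (23 nt, A=7 T=3 G=5 C=8): GC 13/23 = 56.5%, outside 46.5–53.1% ✗; Tm = 64.9 + 41·(13 − 16.4)/23 = 58.8°C ✓ — fails.
F4 (22 nt, A=7 T=5 G=6 C=4): GC 10/22 = 45.5%, outside 46.5–53.1% ✗; Tm = 64.9 + 41·(10 − 16.4)/22 = 53.0°C ✓ — fails.
F5 (24 nt, A=5 T=8 G=5 C=6): GC 11/24 = 45.8%, outside 46.5–53.1% ✗; Tm = 64.9 + 41·(11 − 16.4)/24 = 55.7°C ✓ — fails.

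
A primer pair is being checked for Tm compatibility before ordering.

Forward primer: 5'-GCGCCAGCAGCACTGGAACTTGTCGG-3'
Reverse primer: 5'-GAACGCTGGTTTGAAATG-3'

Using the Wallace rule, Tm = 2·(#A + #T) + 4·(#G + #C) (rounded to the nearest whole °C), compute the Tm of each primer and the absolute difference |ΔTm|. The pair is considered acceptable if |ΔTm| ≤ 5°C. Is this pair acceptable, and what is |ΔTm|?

Forward: A=5 T=4 G=9 C=8 → Tm = 2·9 + 4·17 = 86°C.
Reverse: A=5 T=5 G=6 C=2 → Tm = 2·10 + 4·8 = 52°C.
|ΔTm| = |86 − 52| = 34°C, > 5°C.

|ΔTm| = 34°C; the pair is not acceptable.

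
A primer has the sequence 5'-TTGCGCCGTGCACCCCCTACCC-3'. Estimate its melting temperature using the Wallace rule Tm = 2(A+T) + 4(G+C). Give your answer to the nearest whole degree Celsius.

Base counts: A=2, T=4, G=4, C=12 (length 22).
Tm = 2·(2+4) + 4·(4+12) = 2·6 + 4·16 = 12 + 64 = 76°C.

76°C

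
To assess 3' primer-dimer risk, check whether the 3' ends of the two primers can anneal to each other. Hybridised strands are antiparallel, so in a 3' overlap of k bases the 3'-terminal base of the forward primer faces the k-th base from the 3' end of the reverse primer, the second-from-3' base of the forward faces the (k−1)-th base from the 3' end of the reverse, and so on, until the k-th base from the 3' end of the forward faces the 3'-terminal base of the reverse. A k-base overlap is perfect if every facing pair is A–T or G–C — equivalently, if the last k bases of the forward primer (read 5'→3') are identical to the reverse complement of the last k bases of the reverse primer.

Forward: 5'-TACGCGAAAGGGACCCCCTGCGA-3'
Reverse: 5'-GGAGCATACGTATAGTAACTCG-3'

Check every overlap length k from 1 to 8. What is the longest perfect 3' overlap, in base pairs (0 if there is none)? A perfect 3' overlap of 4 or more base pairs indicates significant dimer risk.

Last 8 bases (5'→3') — forward …CCCTGCGA, reverse …GTAACTCG.
Reverse complement of the reverse primer's last 8 bases: CGAGTTAC; its first k bases are the reverse complement of the reverse primer's last k bases, so a perfect k-base overlap needs the forward primer's last k bases to equal them.
Comparing (forward last k vs required): k=1: A vs C ✗; k=2: GA vs CG ✗; k=3: CGA vs CGA ✓; k=4: GCGA vs CGAG ✗; k=5: TGCGA vs CGAGT ✗; k=6: CTGCGA vs CGAGTT ✗; k=7: CCTGCGA vs CGAGTTA ✗; k=8: CCCTGCGA vs CGAGTTAC ✗.
Only k = 3 is perfect, so the longest perfect 3' overlap is 3.

Longest perfect overlap: 3 complementary base pairs; below the dimer-risk threshold (threshold 4).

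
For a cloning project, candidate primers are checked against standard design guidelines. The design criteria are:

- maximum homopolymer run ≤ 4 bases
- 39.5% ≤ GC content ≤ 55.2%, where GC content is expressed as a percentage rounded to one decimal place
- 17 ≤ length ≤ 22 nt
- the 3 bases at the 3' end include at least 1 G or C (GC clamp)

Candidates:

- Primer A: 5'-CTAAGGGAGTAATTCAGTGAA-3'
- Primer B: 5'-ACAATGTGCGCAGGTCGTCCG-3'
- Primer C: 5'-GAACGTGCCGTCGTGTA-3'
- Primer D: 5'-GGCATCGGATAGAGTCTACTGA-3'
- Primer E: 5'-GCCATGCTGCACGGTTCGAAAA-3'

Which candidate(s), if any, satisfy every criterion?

Primer D only.

Primer A (21 nt, A=8 T=5 G=6 C=2): longest run = 3 ✓; GC 8/21 = 38.1%, outside 39.5–55.2% ✗; length 21 ✓; 3' end GAA has 1 G/C ✓ — fails.
Primer B (21 nt, A=4 T=4 G=7 C=6): longest run = 2 ✓; GC 13/21 = 61.9%, outside 39.5–55.2% ✗; length 21 ✓; 3' end CCG has 3 G/C ✓ — fails.
Primer C (17 nt, A=3 T=4 G=6 C=4): longest run = 2 ✓; GC 10/17 = 58.8%, outside 39.5–55.2% ✗; length 17 ✓; 3' end GTA has 1 G/C ✓ — fails.
Primer D (22 nt, A=6 T=5 G=7 C=4): longest run = 2 ✓; GC 11/22 = 50.0% ✓; length 22 ✓; 3' end TGA has 1 G/C ✓ — passes.
Primer E (22 nt, A=6 T=4 G=6 C=6): longest run = 4 ✓; GC 12/22 = 54.5% ✓; length 22 ✓; 3' end AAA has 0 G/C, need ≥1 ✗ — fails.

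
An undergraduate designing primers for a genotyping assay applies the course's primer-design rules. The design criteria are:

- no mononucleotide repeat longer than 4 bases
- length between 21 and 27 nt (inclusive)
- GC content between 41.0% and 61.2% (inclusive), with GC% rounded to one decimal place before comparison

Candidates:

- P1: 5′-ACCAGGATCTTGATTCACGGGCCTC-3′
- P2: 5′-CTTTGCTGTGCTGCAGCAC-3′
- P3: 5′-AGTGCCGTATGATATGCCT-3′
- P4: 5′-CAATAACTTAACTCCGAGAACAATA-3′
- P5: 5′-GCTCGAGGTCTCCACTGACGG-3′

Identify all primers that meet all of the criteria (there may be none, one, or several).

P1 only.

P1 (25 nt, A=5 T=6 G=6 C=8): longest run = 3 ✓; length 25 ✓; GC 14/25 = 56.0% ✓ — passes.
P2 (19 nt, A=2 T=6 G=5 C=6): longest run = 3 ✓; length 19, outside 21–27 ✗; GC 11/19 = 57.9% ✓ — fails.
P3 (19 nt, A=4 T=6 G=5 C=4): longest run = 2 ✓; length 19, outside 21–27 ✗; GC 9/19 = 47.4% ✓ — fails.
P4 (25 nt, A=12 T=5 G=2 C=6): longest run = 2 ✓; length 25 ✓; GC 8/25 = 32.0%, outside 41.0–61.2% ✗ — fails.
P5 (21 nt, A=3 T=4 G=7 C=7): longest run = 2 ✓; length 21 ✓; GC 14/21 = 66.7%, outside 41.0–61.2% ✗ — fails.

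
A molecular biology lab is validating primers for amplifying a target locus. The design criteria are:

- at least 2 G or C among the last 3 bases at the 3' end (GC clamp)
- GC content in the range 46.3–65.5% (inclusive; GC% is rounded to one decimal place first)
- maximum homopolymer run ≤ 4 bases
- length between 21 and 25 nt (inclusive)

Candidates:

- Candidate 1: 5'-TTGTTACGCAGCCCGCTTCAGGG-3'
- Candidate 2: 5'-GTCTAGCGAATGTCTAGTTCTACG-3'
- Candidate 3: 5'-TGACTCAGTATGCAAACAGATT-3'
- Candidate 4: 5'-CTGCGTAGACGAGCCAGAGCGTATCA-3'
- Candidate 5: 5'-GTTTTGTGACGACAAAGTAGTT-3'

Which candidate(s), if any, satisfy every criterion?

Candidate 1 (23 nt, A=3 T=6 G=7 C=7): 3' end GGG has 3 G/C ✓; GC 14/23 = 60.9% ✓; longest run = 3 ✓; length 23 ✓ — passes.
Candidate 2 (24 nt, A=5 T=8 G=6 C=5): 3' end ACG has 2 G/C ✓; GC 11/24 = 45.8%, outside 46.3–65.5% ✗; longest run = 2 ✓; length 24 ✓ — fails.
Candidate 3 (22 nt, A=8 T=6 G=4 C=4): 3' end ATT has 0 G/C, need ≥2 ✗; GC 8/22 = 36.4%, outside 46.3–65.5% ✗; longest run = 3 ✓; length 22 ✓ — fails.
Candidate 4 (26 nt, A=7 T=4 G=8 C=7): 3' end TCA has 1 G/C, need ≥2 ✗; GC 15/26 = 57.7% ✓; longest run = 2 ✓; length 26, outside 21–25 ✗ — fails.
Candidate 5 (22 nt, A=6 T=8 G=6 C=2): 3' end GTT has 1 G/C, need ≥2 ✗; GC 8/22 = 36.4%, outside 46.3–65.5% ✗; longest run = 4 ✓; length 22 ✓ — fails.

Candidate 1 only.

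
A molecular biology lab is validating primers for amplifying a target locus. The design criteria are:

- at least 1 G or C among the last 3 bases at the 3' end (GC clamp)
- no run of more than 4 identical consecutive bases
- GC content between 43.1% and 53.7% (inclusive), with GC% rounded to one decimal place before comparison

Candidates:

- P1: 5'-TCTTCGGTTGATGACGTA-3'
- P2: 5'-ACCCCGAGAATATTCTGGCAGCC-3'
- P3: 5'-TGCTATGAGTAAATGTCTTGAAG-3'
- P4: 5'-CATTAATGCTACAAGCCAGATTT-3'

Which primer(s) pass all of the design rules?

P1 (18 nt, A=3 T=7 G=5 C=3): 3' end GTA has 1 G/C ✓; longest run = 2 ✓; GC 8/18 = 44.4% ✓ — passes.
P2 (23 nt, A=6 T=4 G=5 C=8): 3' end GCC has 3 G/C ✓; longest run = 4 ✓; GC 13/23 = 56.5%, outside 43.1–53.7% ✗ — fails.
P3 (23 nt, A=7 T=8 G=6 C=2): 3' end AAG has 1 G/C ✓; longest run = 3 ✓; GC 8/23 = 34.8%, outside 43.1–53.7% ✗ — fails.
P4 (23 nt, A=8 T=7 G=3 C=5): 3' end TTT has 0 G/C, need ≥1 ✗; longest run = 3 ✓; GC 8/23 = 34.8%, outside 43.1–53.7% ✗ — fails.

P1 only.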